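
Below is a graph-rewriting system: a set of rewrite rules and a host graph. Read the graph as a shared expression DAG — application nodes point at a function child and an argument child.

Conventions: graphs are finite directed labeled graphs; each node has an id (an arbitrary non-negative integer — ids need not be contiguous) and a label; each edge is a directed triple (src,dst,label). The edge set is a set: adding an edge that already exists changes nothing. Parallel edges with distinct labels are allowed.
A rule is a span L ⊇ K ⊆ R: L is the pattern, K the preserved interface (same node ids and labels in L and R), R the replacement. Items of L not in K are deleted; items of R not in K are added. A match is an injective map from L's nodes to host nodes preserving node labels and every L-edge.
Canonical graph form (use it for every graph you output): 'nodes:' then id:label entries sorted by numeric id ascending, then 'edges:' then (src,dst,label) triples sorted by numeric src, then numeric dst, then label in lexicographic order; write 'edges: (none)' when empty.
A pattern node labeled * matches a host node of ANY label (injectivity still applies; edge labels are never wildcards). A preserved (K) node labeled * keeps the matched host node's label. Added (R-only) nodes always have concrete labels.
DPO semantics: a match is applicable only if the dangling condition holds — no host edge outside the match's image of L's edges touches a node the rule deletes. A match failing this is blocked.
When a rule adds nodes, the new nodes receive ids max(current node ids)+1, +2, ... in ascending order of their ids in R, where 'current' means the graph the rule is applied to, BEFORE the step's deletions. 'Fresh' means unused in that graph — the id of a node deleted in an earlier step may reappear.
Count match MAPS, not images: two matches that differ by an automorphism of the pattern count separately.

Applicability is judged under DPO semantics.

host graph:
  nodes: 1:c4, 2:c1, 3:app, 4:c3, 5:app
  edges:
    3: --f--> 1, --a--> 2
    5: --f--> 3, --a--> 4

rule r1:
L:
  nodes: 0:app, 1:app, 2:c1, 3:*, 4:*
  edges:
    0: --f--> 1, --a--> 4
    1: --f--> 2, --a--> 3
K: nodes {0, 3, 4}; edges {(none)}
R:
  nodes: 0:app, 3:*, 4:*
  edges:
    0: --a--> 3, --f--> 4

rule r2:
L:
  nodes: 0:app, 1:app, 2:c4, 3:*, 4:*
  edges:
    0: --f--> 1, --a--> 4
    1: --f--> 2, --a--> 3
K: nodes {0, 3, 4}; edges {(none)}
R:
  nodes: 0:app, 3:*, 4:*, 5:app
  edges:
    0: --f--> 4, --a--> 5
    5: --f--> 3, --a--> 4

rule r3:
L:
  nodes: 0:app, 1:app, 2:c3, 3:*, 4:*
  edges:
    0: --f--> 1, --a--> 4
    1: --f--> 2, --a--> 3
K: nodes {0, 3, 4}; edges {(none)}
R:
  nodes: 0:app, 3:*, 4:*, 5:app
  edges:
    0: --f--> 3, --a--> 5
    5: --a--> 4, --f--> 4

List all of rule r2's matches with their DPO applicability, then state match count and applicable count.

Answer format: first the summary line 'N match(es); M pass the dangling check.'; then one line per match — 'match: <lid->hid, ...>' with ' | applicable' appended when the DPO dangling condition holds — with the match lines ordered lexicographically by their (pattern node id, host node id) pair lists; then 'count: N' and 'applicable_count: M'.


1 match(es); 1 pass the dangling check.
match: 0->5, 1->3, 2->1, 3->2, 4->4 | applicable
count: 1
applicable_count: 1


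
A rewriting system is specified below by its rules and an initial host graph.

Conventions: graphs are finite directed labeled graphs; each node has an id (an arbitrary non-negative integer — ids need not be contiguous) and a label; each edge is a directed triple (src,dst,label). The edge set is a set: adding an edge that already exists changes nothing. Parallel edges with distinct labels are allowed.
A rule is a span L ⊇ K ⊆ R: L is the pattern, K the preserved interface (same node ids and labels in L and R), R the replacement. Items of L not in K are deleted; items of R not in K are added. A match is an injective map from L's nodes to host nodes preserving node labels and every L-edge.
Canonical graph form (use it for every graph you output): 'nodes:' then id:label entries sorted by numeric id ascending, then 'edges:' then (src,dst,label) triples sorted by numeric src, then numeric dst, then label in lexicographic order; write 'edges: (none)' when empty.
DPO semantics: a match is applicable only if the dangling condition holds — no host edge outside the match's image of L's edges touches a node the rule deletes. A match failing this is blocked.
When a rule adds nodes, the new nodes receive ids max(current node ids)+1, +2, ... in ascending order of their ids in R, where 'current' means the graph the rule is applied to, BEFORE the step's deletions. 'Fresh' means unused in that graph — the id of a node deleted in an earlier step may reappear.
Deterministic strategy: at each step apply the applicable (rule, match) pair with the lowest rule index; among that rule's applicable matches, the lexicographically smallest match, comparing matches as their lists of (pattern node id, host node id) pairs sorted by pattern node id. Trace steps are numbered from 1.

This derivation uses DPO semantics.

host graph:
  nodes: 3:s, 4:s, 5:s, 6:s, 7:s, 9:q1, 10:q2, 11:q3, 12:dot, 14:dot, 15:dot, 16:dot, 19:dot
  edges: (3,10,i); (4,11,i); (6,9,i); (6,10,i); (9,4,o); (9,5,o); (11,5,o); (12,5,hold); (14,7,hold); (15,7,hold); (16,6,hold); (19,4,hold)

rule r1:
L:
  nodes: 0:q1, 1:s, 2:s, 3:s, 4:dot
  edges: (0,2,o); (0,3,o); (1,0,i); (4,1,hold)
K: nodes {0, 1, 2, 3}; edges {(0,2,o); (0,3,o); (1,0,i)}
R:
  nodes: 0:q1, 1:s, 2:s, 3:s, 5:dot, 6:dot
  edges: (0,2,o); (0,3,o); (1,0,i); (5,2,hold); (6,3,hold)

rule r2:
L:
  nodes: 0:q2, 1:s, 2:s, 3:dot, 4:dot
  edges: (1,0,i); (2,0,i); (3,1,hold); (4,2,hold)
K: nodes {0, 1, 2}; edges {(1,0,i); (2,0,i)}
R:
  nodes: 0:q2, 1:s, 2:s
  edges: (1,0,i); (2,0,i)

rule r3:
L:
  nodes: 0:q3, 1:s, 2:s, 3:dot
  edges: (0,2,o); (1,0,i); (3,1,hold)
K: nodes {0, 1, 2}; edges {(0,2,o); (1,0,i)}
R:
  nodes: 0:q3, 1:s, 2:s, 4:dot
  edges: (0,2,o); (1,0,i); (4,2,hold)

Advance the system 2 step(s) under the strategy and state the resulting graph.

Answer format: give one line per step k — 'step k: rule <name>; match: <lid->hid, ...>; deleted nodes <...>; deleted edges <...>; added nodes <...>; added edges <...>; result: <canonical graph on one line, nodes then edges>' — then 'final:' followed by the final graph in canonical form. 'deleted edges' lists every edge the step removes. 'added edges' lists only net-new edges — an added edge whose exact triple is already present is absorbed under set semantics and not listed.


step 1: rule r1; match: 0->9, 1->6, 2->4, 3->5, 4->16; deleted nodes 16; deleted edges (16,6,hold); added nodes 20, 21; added edges (20,4,hold); (21,5,hold); result: nodes: 3:s, 4:s, 5:s, 6:s, 7:s, 9:q1, 10:q2, 11:q3, 12:dot, 14:dot, 15:dot, 19:dot, 20:dot, 21:dot edges: (3,10,i); (4,11,i); (6,9,i); (6,10,i); (9,4,o); (9,5,o); (11,5,o); (12,5,hold); (14,7,hold); (15,7,hold); (19,4,hold); (20,4,hold); (21,5,hold)
step 2: rule r3; match: 0->11, 1->4, 2->5, 3->19; deleted nodes 19; deleted edges (19,4,hold); added nodes 22; added edges (22,5,hold); result: nodes: 3:s, 4:s, 5:s, 6:s, 7:s, 9:q1, 10:q2, 11:q3, 12:dot, 14:dot, 15:dot, 20:dot, 21:dot, 22:dot edges: (3,10,i); (4,11,i); (6,9,i); (6,10,i); (9,4,o); (9,5,o); (11,5,o); (12,5,hold); (14,7,hold); (15,7,hold); (20,4,hold); (21,5,hold); (22,5,hold)
final:
nodes: 3:s, 4:s, 5:s, 6:s, 7:s, 9:q1, 10:q2, 11:q3, 12:dot, 14:dot, 15:dot, 20:dot, 21:dot, 22:dot
edges: (3,10,i); (4,11,i); (6,9,i); (6,10,i); (9,4,o); (9,5,o); (11,5,o); (12,5,hold); (14,7,hold); (15,7,hold); (20,4,hold); (21,5,hold); (22,5,hold)


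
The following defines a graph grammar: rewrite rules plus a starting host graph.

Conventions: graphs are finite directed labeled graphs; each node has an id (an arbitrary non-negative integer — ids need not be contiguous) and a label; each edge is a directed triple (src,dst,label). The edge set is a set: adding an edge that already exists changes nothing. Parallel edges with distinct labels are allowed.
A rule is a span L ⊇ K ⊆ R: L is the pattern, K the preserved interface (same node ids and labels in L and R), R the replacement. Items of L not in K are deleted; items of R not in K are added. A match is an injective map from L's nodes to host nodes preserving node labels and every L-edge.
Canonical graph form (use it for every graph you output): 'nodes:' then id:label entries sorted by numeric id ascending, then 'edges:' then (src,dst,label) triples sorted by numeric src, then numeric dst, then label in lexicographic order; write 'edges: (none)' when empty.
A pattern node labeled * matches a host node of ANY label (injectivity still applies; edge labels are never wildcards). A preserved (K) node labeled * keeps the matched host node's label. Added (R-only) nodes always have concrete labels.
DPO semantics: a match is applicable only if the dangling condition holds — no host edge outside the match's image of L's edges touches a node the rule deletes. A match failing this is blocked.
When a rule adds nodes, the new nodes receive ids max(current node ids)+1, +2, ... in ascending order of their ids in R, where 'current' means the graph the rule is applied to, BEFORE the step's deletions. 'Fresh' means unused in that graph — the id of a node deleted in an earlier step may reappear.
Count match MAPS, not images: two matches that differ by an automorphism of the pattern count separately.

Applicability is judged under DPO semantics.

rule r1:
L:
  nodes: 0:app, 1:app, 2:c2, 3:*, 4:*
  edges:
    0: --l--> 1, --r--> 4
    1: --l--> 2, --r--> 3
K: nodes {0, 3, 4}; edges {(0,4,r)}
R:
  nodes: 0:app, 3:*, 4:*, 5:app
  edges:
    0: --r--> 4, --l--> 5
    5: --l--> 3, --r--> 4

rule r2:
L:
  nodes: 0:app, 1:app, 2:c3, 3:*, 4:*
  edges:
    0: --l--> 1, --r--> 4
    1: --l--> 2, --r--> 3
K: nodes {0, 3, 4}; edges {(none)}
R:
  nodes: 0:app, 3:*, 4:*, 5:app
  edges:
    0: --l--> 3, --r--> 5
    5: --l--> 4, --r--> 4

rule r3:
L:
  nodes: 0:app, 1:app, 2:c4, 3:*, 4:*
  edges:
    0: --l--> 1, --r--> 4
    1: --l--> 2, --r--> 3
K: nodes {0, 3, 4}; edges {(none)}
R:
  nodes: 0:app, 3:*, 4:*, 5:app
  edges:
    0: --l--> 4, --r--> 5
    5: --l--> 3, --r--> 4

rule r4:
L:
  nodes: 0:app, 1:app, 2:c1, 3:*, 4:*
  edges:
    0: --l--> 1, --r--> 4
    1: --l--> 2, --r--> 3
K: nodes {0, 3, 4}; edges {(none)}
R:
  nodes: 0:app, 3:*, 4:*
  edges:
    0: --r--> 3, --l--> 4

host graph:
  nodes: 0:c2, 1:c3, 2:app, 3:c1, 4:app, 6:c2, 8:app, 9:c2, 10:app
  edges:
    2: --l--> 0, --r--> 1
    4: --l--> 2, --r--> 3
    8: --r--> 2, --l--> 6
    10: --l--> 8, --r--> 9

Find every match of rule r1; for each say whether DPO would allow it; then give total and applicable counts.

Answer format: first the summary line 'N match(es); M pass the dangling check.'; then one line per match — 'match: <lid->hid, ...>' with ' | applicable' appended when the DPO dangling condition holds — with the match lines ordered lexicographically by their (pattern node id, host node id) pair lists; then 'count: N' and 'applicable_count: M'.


2 match(es); 1 pass the dangling check.
match: 0->4, 1->2, 2->0, 3->1, 4->3
match: 0->10, 1->8, 2->6, 3->2, 4->9 | applicable
count: 2
applicable_count: 1


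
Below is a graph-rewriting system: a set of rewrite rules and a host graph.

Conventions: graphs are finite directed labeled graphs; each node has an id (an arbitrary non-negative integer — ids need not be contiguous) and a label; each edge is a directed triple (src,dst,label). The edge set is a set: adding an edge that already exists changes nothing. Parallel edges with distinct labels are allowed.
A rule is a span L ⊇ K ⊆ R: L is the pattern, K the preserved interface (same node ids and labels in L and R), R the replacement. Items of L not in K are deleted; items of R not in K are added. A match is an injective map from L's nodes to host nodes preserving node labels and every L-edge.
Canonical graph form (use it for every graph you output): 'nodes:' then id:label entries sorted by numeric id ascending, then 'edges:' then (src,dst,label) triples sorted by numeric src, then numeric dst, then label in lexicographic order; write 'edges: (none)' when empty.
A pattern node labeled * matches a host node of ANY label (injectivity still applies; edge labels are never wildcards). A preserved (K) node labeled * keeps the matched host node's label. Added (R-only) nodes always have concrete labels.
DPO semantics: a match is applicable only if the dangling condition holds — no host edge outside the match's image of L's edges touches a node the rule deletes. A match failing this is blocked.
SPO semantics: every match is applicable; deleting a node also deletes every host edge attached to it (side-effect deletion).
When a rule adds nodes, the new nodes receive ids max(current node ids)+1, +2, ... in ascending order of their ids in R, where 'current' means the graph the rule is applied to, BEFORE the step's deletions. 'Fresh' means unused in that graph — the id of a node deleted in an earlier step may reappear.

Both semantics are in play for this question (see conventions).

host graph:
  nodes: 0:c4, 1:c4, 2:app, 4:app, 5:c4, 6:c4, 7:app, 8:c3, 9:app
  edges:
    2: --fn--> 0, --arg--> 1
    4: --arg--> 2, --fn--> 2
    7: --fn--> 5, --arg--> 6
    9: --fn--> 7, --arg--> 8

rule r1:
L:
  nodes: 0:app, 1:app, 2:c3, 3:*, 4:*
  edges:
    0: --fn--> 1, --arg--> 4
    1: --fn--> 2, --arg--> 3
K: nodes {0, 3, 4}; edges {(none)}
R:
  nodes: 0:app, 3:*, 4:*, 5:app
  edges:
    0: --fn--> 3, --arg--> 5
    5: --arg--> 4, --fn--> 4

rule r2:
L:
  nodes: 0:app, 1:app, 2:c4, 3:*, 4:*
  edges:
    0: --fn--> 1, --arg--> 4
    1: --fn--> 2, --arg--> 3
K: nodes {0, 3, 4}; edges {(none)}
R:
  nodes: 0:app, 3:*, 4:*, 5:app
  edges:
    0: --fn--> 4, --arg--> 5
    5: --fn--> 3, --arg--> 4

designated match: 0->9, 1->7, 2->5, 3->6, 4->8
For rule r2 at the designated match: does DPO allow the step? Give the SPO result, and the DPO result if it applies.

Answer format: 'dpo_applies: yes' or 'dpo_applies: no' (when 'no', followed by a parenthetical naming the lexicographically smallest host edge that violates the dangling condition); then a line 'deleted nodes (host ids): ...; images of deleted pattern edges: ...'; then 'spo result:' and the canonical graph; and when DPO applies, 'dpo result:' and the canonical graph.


dpo_applies: yes
deleted nodes (host ids): 5, 7; images of deleted pattern edges: (7,5,fn); (7,6,arg); (9,7,fn); (9,8,arg)
spo result:
nodes: 0:c4, 1:c4, 2:app, 4:app, 6:c4, 8:c3, 9:app, 10:app
edges: (2,0,fn); (2,1,arg); (4,2,arg); (4,2,fn); (9,8,fn); (9,10,arg); (10,6,fn); (10,8,arg)
dpo result:
nodes: 0:c4, 1:c4, 2:app, 4:app, 6:c4, 8:c3, 9:app, 10:app
edges: (2,0,fn); (2,1,arg); (4,2,arg); (4,2,fn); (9,8,fn); (9,10,arg); (10,6,fn); (10,8,arg)


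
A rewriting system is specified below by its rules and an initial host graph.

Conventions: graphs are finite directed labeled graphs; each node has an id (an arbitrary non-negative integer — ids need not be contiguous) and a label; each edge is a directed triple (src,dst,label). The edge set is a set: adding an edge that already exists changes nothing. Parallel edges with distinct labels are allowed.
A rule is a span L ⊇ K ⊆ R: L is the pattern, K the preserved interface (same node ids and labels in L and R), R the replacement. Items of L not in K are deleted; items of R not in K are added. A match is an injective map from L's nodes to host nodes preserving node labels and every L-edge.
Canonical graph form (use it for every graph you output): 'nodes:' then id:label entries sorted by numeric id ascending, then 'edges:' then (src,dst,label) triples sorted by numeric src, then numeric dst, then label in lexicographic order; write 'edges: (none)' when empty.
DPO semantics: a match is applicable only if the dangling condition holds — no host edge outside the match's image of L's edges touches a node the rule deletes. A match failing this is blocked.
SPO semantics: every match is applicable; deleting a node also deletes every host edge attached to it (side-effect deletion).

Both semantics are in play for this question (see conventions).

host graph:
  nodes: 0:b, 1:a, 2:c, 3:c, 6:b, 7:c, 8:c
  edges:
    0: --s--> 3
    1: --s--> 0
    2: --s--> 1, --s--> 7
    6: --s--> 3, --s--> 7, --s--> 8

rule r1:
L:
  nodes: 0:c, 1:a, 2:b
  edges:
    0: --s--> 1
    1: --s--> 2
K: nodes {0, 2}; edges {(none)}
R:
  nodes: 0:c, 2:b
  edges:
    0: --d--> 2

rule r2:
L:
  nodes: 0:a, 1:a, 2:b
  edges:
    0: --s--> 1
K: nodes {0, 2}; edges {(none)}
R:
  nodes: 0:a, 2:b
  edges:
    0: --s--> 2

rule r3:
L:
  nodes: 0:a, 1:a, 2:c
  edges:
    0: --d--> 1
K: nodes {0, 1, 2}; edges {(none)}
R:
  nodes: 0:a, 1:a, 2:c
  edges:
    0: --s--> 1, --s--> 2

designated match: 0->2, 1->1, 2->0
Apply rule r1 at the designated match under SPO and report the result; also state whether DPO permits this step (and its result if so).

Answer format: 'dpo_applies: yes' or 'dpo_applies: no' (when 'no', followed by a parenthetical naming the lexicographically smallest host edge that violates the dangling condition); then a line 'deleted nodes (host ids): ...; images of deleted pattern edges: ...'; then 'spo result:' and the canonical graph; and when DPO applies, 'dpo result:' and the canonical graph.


dpo_applies: yes
deleted nodes (host ids): 1; images of deleted pattern edges: (1,0,s); (2,1,s)
spo result:
nodes: 0:b, 2:c, 3:c, 6:b, 7:c, 8:c
edges: (0,3,s); (2,0,d); (2,7,s); (6,3,s); (6,7,s); (6,8,s)
dpo result:
nodes: 0:b, 2:c, 3:c, 6:b, 7:c, 8:c
edges: (0,3,s); (2,0,d); (2,7,s); (6,3,s); (6,7,s); (6,8,s)


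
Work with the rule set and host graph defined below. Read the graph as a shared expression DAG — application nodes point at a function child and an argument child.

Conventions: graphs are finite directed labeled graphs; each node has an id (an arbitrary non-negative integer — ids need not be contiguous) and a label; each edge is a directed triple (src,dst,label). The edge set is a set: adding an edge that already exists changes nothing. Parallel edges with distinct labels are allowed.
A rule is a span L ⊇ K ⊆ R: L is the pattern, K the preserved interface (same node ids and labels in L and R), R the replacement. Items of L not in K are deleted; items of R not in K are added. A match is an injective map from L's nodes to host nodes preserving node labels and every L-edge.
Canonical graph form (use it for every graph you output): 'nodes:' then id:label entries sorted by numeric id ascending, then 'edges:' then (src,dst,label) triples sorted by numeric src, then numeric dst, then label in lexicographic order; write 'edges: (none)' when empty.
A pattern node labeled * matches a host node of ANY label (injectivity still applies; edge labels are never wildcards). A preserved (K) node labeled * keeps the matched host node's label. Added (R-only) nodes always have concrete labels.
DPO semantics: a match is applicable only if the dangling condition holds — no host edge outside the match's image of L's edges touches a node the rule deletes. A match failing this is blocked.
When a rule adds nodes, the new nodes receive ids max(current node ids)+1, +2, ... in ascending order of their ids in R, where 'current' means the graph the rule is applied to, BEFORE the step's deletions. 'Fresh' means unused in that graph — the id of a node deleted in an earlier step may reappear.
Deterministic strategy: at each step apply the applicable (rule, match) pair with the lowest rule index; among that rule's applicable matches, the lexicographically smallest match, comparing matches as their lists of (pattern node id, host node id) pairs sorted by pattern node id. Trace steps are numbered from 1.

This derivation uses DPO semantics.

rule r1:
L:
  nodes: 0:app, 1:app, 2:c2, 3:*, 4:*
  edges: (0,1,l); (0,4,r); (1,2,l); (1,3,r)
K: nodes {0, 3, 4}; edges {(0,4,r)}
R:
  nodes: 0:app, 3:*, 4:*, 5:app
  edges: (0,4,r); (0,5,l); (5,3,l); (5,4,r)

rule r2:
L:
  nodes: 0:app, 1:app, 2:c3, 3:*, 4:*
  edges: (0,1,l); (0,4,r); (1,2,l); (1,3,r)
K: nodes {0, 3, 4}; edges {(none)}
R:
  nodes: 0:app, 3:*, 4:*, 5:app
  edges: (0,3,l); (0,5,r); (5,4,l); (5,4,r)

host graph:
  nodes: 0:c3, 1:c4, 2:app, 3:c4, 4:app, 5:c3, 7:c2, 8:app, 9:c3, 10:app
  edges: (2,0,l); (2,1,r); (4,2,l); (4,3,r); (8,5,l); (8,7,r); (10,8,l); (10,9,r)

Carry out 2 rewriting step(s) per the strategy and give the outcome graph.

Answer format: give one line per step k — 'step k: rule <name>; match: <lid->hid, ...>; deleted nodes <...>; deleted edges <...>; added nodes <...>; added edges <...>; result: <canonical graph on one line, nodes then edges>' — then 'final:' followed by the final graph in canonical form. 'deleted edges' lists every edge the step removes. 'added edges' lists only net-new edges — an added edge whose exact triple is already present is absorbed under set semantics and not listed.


step 1: rule r2; match: 0->4, 1->2, 2->0, 3->1, 4->3; deleted nodes 0, 2; deleted edges (2,0,l); (2,1,r); (4,2,l); (4,3,r); added nodes 11; added edges (4,1,l); (4,11,r); (11,3,l); (11,3,r); result: nodes: 1:c4, 3:c4, 4:app, 5:c3, 7:c2, 8:app, 9:c3, 10:app, 11:app edges: (4,1,l); (4,11,r); (8,5,l); (8,7,r); (10,8,l); (10,9,r); (11,3,l); (11,3,r)
step 2: rule r2; match: 0->10, 1->8, 2->5, 3->7, 4->9; deleted nodes 5, 8; deleted edges (8,5,l); (8,7,r); (10,8,l); (10,9,r); added nodes 12; added edges (10,7,l); (10,12,r); (12,9,l); (12,9,r); result: nodes: 1:c4, 3:c4, 4:app, 7:c2, 9:c3, 10:app, 11:app, 12:app edges: (4,1,l); (4,11,r); (10,7,l); (10,12,r); (11,3,l); (11,3,r); (12,9,l); (12,9,r)
final:
nodes: 1:c4, 3:c4, 4:app, 7:c2, 9:c3, 10:app, 11:app, 12:app
edges: (4,1,l); (4,11,r); (10,7,l); (10,12,r); (11,3,l); (11,3,r); (12,9,l); (12,9,r)


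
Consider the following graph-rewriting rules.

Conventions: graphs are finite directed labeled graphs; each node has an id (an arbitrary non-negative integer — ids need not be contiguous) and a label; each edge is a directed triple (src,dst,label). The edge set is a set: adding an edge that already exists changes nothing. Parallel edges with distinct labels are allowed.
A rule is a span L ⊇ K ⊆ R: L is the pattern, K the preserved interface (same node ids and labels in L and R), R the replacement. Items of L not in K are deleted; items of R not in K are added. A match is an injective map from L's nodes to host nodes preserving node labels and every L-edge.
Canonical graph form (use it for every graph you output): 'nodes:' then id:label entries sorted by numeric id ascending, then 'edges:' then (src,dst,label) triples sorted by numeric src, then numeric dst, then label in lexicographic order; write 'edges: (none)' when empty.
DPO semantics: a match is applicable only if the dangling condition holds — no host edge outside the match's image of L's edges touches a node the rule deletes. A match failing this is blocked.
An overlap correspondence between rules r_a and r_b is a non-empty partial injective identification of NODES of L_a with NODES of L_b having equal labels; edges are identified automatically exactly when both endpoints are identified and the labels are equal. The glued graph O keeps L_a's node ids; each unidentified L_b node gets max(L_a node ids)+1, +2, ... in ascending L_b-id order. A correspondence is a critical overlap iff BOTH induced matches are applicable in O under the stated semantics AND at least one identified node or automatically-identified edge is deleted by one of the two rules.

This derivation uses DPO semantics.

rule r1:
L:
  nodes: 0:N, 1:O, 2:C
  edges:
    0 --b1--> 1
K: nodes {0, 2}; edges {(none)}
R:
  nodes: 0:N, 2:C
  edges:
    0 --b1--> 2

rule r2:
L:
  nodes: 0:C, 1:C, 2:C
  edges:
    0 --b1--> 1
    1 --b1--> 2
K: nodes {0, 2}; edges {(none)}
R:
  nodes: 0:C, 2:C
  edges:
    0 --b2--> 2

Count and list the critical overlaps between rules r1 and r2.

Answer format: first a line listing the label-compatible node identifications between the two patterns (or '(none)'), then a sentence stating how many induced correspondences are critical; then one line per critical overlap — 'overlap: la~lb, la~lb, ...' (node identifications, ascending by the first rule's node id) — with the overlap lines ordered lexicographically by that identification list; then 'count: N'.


label-compatible node identifications between L(r1) and L(r2): 2~0, 2~1, 2~2
1 of the induced correspondences is a critical overlap of r1 and r2.
overlap: 2~1
count: 1


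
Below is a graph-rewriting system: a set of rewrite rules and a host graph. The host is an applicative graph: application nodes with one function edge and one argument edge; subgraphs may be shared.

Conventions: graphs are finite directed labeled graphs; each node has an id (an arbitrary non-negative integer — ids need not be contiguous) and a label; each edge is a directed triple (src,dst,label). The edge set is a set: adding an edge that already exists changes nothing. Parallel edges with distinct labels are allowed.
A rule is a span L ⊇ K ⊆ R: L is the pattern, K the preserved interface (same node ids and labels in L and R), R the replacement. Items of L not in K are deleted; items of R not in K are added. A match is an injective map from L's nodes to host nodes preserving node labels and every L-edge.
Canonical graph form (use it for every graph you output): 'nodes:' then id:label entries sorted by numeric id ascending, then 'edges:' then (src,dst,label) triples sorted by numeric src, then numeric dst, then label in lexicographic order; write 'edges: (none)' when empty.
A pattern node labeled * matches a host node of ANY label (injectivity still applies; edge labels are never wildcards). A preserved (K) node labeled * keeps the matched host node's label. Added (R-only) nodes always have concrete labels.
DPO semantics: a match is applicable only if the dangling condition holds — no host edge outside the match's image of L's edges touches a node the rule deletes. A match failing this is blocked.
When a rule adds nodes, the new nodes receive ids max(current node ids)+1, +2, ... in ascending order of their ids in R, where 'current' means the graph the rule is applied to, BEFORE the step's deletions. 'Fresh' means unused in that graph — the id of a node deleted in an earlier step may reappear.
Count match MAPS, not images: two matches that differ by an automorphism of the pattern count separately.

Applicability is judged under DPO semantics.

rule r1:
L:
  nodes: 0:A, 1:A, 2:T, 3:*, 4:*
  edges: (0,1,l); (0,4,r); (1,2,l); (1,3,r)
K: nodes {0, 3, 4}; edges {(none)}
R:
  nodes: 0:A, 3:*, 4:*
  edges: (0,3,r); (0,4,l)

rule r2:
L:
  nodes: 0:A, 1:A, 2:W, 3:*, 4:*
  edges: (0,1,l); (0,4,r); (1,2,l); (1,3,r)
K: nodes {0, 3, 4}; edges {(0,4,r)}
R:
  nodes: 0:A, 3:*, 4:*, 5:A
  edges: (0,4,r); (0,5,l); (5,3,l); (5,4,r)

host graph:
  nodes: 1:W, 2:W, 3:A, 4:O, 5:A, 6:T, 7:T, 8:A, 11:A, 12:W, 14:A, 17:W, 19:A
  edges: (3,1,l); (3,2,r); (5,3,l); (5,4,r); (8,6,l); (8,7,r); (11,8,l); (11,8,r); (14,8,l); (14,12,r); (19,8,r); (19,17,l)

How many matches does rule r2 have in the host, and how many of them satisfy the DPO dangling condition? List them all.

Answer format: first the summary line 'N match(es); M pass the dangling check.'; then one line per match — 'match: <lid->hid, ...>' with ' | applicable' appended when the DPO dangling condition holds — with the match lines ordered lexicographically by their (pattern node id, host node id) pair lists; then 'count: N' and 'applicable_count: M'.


1 match(es); 1 pass the dangling check.
match: 0->5, 1->3, 2->1, 3->2, 4->4 | applicable
count: 1
applicable_count: 1


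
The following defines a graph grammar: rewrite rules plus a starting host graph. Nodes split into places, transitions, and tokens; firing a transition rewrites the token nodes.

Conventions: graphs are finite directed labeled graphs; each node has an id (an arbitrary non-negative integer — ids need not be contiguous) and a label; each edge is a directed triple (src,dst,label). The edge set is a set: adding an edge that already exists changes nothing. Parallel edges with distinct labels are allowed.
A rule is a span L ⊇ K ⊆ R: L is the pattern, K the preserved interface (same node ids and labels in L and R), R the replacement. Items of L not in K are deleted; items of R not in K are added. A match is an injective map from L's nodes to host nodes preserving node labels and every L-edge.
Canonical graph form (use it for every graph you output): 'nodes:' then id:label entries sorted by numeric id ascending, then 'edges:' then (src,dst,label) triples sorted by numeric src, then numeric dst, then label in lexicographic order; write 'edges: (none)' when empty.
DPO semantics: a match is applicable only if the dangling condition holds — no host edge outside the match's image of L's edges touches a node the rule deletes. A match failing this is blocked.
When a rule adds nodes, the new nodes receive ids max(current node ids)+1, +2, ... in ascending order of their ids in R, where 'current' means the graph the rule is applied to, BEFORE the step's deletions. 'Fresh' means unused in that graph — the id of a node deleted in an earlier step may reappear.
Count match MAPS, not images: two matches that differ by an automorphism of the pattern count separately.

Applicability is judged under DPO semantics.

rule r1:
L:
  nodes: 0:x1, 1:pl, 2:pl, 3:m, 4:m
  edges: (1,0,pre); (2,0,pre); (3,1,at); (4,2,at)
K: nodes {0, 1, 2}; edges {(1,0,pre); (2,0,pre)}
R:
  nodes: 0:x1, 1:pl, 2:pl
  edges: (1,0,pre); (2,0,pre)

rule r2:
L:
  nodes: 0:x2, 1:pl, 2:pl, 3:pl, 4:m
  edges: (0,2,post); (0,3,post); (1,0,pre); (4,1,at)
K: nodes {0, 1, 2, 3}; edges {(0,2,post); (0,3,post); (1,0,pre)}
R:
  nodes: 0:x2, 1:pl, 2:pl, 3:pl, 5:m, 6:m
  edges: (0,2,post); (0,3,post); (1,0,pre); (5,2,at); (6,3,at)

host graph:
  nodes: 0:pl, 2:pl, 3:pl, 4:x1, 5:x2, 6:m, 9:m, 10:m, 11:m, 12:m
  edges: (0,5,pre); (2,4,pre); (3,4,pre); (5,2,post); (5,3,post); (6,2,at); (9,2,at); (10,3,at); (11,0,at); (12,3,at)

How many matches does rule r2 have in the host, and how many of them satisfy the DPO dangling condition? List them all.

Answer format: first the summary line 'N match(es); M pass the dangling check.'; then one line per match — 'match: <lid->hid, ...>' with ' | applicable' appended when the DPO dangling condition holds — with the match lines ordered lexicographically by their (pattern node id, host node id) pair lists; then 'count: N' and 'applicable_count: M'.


2 match(es); 2 pass the dangling check.
match: 0->5, 1->0, 2->2, 3->3, 4->11 | applicable
match: 0->5, 1->0, 2->3, 3->2, 4->11 | applicable
count: 2
applicable_count: 2


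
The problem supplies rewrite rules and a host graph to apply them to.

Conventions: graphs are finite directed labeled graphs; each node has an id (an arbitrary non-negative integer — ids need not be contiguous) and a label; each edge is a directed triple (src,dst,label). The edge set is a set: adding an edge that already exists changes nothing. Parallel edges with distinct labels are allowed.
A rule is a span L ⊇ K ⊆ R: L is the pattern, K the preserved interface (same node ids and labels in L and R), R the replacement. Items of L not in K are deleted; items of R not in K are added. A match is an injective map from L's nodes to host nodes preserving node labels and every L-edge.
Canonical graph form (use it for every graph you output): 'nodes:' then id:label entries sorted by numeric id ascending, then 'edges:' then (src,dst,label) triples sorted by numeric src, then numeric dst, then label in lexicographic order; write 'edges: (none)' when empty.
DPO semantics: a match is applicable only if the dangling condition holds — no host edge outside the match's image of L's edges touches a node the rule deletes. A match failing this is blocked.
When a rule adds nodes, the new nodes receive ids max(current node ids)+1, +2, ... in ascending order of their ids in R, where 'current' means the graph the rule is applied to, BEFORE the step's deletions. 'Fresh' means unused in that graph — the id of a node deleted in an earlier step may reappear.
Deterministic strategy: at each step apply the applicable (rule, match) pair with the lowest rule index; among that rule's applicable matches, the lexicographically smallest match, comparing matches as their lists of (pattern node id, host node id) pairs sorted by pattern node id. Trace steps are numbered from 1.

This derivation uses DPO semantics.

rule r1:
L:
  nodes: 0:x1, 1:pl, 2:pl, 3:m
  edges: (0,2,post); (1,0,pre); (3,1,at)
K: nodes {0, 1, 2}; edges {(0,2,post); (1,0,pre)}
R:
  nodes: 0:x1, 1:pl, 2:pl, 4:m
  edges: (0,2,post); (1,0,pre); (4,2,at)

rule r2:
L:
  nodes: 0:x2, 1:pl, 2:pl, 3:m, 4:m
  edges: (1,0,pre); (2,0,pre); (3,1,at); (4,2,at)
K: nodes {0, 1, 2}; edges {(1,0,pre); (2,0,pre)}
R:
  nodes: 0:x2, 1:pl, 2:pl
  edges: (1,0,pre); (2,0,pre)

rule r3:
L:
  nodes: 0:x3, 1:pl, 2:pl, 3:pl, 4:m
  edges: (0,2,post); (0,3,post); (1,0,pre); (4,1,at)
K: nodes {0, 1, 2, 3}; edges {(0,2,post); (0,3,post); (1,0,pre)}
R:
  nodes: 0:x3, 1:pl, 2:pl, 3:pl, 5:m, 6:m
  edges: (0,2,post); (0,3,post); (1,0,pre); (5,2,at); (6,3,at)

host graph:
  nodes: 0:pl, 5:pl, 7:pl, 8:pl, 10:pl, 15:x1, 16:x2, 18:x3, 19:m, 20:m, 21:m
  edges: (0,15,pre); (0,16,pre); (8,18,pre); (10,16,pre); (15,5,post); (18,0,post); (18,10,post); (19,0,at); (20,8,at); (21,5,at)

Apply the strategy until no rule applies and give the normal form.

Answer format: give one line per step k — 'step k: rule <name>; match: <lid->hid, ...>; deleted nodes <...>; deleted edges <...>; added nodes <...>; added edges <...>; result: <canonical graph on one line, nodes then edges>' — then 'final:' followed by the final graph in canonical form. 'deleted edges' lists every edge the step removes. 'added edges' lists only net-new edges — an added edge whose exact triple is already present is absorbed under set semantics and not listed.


step 1: rule r1; match: 0->15, 1->0, 2->5, 3->19; deleted nodes 19; deleted edges (19,0,at); added nodes 22; added edges (22,5,at); result: nodes: 0:pl, 5:pl, 7:pl, 8:pl, 10:pl, 15:x1, 16:x2, 18:x3, 20:m, 21:m, 22:m edges: (0,15,pre); (0,16,pre); (8,18,pre); (10,16,pre); (15,5,post); (18,0,post); (18,10,post); (20,8,at); (21,5,at); (22,5,at)
step 2: rule r3; match: 0->18, 1->8, 2->0, 3->10, 4->20; deleted nodes 20; deleted edges (20,8,at); added nodes 23, 24; added edges (23,0,at); (24,10,at); result: nodes: 0:pl, 5:pl, 7:pl, 8:pl, 10:pl, 15:x1, 16:x2, 18:x3, 21:m, 22:m, 23:m, 24:m edges: (0,15,pre); (0,16,pre); (8,18,pre); (10,16,pre); (15,5,post); (18,0,post); (18,10,post); (21,5,at); (22,5,at); (23,0,at); (24,10,at)
step 3: rule r1; match: 0->15, 1->0, 2->5, 3->23; deleted nodes 23; deleted edges (23,0,at); added nodes 25; added edges (25,5,at); result: nodes: 0:pl, 5:pl, 7:pl, 8:pl, 10:pl, 15:x1, 16:x2, 18:x3, 21:m, 22:m, 24:m, 25:m edges: (0,15,pre); (0,16,pre); (8,18,pre); (10,16,pre); (15,5,post); (18,0,post); (18,10,post); (21,5,at); (22,5,at); (24,10,at); (25,5,at)
final:
nodes: 0:pl, 5:pl, 7:pl, 8:pl, 10:pl, 15:x1, 16:x2, 18:x3, 21:m, 22:m, 24:m, 25:m
edges: (0,15,pre); (0,16,pre); (8,18,pre); (10,16,pre); (15,5,post); (18,0,post); (18,10,post); (21,5,at); (22,5,at); (24,10,at); (25,5,at)


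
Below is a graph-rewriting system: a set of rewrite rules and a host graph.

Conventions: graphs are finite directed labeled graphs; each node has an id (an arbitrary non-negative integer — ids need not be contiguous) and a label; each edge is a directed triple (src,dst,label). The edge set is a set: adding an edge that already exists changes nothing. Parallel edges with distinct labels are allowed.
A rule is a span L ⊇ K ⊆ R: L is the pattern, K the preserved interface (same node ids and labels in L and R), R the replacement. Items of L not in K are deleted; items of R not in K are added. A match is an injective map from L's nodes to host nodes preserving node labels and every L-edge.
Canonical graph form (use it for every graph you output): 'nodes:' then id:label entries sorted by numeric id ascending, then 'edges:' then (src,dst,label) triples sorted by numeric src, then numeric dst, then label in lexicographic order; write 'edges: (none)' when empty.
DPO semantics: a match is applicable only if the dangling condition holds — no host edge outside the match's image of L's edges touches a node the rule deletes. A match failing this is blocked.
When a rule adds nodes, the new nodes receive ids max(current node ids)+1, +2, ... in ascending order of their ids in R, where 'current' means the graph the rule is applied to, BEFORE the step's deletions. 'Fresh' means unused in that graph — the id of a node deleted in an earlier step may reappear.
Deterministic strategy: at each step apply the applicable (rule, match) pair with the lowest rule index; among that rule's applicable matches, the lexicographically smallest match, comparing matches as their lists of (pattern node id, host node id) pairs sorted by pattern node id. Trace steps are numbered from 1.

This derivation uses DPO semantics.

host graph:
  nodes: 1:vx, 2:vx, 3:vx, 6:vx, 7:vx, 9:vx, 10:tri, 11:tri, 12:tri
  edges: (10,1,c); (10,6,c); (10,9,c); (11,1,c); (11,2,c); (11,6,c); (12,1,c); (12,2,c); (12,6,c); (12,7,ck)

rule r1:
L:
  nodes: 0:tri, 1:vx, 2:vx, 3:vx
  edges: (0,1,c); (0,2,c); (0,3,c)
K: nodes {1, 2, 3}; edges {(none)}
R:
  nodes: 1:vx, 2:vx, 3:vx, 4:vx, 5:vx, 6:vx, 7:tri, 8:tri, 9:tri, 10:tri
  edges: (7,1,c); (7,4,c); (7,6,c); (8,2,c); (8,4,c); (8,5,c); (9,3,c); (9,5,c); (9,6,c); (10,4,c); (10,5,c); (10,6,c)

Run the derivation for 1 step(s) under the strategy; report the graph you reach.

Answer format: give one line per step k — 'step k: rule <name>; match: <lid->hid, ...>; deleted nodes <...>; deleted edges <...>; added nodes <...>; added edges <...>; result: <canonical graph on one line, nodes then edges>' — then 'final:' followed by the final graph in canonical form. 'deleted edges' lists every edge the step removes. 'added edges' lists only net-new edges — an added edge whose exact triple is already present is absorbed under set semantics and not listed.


step 1: rule r1; match: 0->10, 1->1, 2->6, 3->9; deleted nodes 10; deleted edges (10,1,c); (10,6,c); (10,9,c); added nodes 13, 14, 15, 16, 17, 18, 19; added edges (16,1,c); (16,13,c); (16,15,c); (17,6,c); (17,13,c); (17,14,c); (18,9,c); (18,14,c); (18,15,c); (19,13,c); (19,14,c); (19,15,c); result: nodes: 1:vx, 2:vx, 3:vx, 6:vx, 7:vx, 9:vx, 11:tri, 12:tri, 13:vx, 14:vx, 15:vx, 16:tri, 17:tri, 18:tri, 19:tri edges: (11,1,c); (11,2,c); (11,6,c); (12,1,c); (12,2,c); (12,6,c); (12,7,ck); (16,1,c); (16,13,c); (16,15,c); (17,6,c); (17,13,c); (17,14,c); (18,9,c); (18,14,c); (18,15,c); (19,13,c); (19,14,c); (19,15,c)
final:
nodes: 1:vx, 2:vx, 3:vx, 6:vx, 7:vx, 9:vx, 11:tri, 12:tri, 13:vx, 14:vx, 15:vx, 16:tri, 17:tri, 18:tri, 19:tri
edges: (11,1,c); (11,2,c); (11,6,c); (12,1,c); (12,2,c); (12,6,c); (12,7,ck); (16,1,c); (16,13,c); (16,15,c); (17,6,c); (17,13,c); (17,14,c); (18,9,c); (18,14,c); (18,15,c); (19,13,c); (19,14,c); (19,15,c)


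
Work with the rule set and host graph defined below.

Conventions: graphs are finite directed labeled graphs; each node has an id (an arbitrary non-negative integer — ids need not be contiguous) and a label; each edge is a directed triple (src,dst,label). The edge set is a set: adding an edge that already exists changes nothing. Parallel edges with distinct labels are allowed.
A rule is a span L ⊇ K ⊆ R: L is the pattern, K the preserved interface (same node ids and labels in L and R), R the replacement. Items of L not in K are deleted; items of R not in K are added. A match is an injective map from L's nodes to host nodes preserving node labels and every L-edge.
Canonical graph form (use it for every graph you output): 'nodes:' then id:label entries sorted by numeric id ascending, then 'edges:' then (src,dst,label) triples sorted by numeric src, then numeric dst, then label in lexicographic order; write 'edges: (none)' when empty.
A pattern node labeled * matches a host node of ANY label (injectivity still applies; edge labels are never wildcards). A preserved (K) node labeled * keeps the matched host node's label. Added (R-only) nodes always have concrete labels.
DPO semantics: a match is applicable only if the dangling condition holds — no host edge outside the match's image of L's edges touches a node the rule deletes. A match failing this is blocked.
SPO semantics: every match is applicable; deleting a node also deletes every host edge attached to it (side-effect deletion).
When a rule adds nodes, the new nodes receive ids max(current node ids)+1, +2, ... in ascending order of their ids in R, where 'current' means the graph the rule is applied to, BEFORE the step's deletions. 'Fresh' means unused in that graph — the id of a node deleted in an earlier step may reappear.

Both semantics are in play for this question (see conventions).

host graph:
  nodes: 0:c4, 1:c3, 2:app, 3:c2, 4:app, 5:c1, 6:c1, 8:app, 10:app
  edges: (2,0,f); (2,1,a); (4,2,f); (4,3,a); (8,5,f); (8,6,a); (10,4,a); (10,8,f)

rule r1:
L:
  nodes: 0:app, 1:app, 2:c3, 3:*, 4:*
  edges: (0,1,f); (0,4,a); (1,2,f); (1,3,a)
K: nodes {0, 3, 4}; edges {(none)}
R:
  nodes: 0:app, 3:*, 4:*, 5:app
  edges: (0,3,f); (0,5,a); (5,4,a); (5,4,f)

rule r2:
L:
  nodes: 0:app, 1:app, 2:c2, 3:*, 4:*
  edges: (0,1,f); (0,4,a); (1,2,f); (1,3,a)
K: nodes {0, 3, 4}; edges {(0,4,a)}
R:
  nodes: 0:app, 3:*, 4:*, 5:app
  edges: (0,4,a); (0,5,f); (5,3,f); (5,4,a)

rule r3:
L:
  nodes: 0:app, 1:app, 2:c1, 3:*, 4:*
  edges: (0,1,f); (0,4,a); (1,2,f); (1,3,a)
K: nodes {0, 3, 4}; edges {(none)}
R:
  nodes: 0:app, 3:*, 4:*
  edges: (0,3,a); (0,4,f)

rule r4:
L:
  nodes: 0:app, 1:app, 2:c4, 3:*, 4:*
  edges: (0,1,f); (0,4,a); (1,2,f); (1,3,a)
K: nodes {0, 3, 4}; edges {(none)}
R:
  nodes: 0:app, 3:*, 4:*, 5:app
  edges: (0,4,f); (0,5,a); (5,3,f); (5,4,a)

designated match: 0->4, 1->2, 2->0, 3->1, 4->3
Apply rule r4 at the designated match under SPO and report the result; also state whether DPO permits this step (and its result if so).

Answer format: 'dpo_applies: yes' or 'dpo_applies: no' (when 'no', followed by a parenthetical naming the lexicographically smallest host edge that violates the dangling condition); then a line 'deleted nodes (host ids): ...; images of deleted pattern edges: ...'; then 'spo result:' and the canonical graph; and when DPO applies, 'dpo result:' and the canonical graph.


dpo_applies: yes
deleted nodes (host ids): 0, 2; images of deleted pattern edges: (2,0,f); (2,1,a); (4,2,f); (4,3,a)
spo result:
nodes: 1:c3, 3:c2, 4:app, 5:c1, 6:c1, 8:app, 10:app, 11:app
edges: (4,3,f); (4,11,a); (8,5,f); (8,6,a); (10,4,a); (10,8,f); (11,1,f); (11,3,a)
dpo result:
nodes: 1:c3, 3:c2, 4:app, 5:c1, 6:c1, 8:app, 10:app, 11:app
edges: (4,3,f); (4,11,a); (8,5,f); (8,6,a); (10,4,a); (10,8,f); (11,1,f); (11,3,a)
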